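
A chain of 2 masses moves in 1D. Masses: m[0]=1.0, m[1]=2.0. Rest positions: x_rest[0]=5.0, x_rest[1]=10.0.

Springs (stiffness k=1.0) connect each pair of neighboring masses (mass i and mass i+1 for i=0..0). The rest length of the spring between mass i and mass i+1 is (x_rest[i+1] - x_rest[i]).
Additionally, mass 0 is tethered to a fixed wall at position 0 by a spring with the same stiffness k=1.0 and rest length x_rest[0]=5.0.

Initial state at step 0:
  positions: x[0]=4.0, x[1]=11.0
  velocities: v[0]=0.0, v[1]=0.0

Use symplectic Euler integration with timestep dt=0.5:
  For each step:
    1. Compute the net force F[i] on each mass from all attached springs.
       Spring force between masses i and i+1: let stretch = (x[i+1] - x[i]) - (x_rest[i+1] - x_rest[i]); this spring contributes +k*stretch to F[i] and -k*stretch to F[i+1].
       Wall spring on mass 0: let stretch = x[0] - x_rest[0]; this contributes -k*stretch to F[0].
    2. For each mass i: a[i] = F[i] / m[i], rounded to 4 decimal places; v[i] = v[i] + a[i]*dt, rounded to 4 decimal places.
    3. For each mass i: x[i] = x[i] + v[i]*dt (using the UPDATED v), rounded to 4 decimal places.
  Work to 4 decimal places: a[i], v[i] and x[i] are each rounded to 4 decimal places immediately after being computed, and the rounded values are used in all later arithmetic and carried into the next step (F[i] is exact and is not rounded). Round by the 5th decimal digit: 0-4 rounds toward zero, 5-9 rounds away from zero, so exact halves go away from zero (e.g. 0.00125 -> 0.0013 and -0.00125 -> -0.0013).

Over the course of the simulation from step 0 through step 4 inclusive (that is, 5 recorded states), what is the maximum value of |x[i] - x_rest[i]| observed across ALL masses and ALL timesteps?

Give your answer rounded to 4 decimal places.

Step 0: x=[4.0000 11.0000] v=[0.0000 0.0000]
Step 1: x=[4.7500 10.7500] v=[1.5000 -0.5000]
Step 2: x=[5.8125 10.3750] v=[2.1250 -0.7500]
Step 3: x=[6.5625 10.0547] v=[1.5000 -0.6406]
Step 4: x=[6.5449 9.9229] v=[-0.0352 -0.2637]
Max displacement = 1.5625

Answer: 1.5625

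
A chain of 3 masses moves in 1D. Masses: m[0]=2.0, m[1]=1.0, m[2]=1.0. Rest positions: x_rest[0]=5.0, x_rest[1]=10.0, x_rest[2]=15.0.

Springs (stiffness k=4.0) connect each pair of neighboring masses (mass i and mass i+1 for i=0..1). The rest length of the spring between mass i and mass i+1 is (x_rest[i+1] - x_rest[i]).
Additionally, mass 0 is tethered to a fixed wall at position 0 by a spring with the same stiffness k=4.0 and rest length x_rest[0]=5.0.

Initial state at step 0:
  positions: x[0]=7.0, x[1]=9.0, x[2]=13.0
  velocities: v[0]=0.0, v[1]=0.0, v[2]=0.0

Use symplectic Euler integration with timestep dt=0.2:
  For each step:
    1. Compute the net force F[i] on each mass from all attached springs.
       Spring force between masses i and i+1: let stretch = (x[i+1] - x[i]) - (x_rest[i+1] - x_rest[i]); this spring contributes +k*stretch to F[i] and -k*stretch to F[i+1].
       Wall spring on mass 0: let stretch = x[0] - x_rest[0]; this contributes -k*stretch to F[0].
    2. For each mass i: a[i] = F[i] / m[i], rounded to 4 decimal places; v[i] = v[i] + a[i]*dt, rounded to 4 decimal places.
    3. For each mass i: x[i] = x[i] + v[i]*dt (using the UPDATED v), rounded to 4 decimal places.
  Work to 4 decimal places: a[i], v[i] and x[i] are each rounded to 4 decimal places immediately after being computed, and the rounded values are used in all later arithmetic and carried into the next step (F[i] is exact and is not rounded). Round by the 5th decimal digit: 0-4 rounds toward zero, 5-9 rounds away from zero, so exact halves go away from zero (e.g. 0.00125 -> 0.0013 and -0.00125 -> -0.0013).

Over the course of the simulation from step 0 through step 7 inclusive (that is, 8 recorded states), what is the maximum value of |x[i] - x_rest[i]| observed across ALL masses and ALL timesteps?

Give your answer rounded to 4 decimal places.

Step 0: x=[7.0000 9.0000 13.0000] v=[0.0000 0.0000 0.0000]
Step 1: x=[6.6000 9.3200 13.1600] v=[-2.0000 1.6000 0.8000]
Step 2: x=[5.8896 9.8192 13.5056] v=[-3.5520 2.4960 1.7280]
Step 3: x=[5.0224 10.2795 14.0614] v=[-4.3360 2.3014 2.7789]
Step 4: x=[4.1740 10.5037 14.8121] v=[-4.2421 1.1212 3.7534]
Step 5: x=[3.4980 10.4045 15.6734] v=[-3.3798 -0.4958 4.3067]
Step 6: x=[3.0947 10.0433 16.4917] v=[-2.0164 -1.8059 4.0916]
Step 7: x=[2.9997 9.6021 17.0783] v=[-0.4748 -2.2061 2.9329]
Max displacement = 2.0783

Answer: 2.0783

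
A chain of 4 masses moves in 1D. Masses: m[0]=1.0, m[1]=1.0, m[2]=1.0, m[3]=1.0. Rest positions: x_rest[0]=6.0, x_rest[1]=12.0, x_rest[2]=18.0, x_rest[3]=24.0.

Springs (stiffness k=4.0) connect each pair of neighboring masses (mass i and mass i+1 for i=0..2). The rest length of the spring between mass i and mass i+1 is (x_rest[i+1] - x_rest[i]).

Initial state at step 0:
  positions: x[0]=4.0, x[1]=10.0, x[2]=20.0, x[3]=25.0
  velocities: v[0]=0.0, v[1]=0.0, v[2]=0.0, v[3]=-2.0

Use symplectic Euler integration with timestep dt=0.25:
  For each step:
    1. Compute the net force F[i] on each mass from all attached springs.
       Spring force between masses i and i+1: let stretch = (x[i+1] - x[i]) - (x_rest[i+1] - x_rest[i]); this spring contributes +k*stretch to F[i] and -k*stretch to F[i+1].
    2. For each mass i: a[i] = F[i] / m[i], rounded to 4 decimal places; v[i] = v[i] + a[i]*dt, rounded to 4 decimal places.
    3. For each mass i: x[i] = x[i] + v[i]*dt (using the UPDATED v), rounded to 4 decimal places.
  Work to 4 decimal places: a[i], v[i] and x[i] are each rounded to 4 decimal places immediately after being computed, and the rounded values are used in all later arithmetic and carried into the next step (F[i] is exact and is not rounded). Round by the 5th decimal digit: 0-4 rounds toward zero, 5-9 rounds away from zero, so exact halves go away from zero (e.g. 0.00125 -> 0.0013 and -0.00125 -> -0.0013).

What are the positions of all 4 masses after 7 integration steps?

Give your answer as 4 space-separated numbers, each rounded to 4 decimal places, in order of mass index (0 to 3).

Answer: 7.4363 10.9343 16.8079 20.3216

Derivation:
Step 0: x=[4.0000 10.0000 20.0000 25.0000] v=[0.0000 0.0000 0.0000 -2.0000]
Step 1: x=[4.0000 11.0000 18.7500 24.7500] v=[0.0000 4.0000 -5.0000 -1.0000]
Step 2: x=[4.2500 12.1875 17.0625 24.5000] v=[1.0000 4.7500 -6.7500 -1.0000]
Step 3: x=[4.9844 12.6094 16.0156 23.8906] v=[2.9375 1.6875 -4.1875 -2.4375]
Step 4: x=[6.1250 11.9766 16.0859 22.8125] v=[4.5625 -2.5313 0.2813 -4.3125]
Step 5: x=[7.2285 10.9082 16.8106 21.5527] v=[4.4141 -4.2736 2.8986 -5.0391]
Step 6: x=[7.7520 10.3955 17.2452 20.6074] v=[2.0938 -2.0509 1.7383 -3.7812]
Step 7: x=[7.4363 10.9343 16.8079 20.3216] v=[-1.2627 2.1553 -1.7492 -1.1434]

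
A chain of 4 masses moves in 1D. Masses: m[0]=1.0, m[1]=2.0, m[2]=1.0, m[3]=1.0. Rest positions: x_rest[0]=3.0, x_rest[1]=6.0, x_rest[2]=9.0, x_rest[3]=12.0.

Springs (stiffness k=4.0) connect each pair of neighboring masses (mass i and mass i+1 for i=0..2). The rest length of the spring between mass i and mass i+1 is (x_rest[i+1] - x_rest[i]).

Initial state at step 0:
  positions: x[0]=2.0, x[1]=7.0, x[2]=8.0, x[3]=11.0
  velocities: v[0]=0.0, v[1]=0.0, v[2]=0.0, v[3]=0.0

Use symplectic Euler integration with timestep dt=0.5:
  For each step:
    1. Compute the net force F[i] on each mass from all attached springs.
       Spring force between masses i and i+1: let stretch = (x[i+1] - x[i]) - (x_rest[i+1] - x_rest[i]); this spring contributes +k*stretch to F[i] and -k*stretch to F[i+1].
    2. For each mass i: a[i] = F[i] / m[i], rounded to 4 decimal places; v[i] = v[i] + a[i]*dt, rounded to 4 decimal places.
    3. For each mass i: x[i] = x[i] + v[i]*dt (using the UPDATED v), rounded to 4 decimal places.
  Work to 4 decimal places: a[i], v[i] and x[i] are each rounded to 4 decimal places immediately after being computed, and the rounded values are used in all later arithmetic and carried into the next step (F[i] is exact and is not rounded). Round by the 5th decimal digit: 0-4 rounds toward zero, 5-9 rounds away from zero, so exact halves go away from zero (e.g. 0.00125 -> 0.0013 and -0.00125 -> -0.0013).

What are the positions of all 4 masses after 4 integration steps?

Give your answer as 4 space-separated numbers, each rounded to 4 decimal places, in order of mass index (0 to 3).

Step 0: x=[2.0000 7.0000 8.0000 11.0000] v=[0.0000 0.0000 0.0000 0.0000]
Step 1: x=[4.0000 5.0000 10.0000 11.0000] v=[4.0000 -4.0000 4.0000 0.0000]
Step 2: x=[4.0000 5.0000 8.0000 13.0000] v=[0.0000 0.0000 -4.0000 4.0000]
Step 3: x=[2.0000 6.0000 8.0000 13.0000] v=[-4.0000 2.0000 0.0000 0.0000]
Step 4: x=[1.0000 6.0000 11.0000 11.0000] v=[-2.0000 0.0000 6.0000 -4.0000]

Answer: 1.0000 6.0000 11.0000 11.0000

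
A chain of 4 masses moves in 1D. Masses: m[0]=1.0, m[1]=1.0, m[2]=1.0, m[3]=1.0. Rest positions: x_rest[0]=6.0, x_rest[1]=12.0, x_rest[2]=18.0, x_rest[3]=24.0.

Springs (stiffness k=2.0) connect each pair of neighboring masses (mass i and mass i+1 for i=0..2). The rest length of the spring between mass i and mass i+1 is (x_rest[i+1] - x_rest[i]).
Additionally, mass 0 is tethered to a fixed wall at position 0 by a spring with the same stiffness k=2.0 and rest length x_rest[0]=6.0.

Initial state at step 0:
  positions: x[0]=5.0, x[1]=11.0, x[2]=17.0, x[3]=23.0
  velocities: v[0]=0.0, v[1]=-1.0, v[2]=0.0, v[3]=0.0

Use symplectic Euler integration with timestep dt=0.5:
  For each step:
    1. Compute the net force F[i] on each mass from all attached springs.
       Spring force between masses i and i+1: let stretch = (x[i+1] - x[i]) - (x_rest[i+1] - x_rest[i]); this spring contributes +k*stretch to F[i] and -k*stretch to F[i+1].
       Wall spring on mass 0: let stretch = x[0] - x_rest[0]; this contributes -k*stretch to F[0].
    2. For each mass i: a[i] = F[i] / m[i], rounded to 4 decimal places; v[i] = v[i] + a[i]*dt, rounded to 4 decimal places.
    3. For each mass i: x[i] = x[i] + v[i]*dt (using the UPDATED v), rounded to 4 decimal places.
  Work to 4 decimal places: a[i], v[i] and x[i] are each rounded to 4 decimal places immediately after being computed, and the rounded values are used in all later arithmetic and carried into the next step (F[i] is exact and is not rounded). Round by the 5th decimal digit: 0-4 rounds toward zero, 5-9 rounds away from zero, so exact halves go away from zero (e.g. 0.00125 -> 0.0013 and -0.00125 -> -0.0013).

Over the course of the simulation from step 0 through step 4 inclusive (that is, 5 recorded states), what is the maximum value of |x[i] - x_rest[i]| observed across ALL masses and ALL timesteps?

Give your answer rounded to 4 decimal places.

Step 0: x=[5.0000 11.0000 17.0000 23.0000] v=[0.0000 -1.0000 0.0000 0.0000]
Step 1: x=[5.5000 10.5000 17.0000 23.0000] v=[1.0000 -1.0000 0.0000 0.0000]
Step 2: x=[5.7500 10.7500 16.7500 23.0000] v=[0.5000 0.5000 -0.5000 0.0000]
Step 3: x=[5.6250 11.5000 16.6250 22.8750] v=[-0.2500 1.5000 -0.2500 -0.2500]
Step 4: x=[5.6250 11.8750 17.0625 22.6250] v=[0.0000 0.7500 0.8750 -0.5000]
Max displacement = 1.5000

Answer: 1.5000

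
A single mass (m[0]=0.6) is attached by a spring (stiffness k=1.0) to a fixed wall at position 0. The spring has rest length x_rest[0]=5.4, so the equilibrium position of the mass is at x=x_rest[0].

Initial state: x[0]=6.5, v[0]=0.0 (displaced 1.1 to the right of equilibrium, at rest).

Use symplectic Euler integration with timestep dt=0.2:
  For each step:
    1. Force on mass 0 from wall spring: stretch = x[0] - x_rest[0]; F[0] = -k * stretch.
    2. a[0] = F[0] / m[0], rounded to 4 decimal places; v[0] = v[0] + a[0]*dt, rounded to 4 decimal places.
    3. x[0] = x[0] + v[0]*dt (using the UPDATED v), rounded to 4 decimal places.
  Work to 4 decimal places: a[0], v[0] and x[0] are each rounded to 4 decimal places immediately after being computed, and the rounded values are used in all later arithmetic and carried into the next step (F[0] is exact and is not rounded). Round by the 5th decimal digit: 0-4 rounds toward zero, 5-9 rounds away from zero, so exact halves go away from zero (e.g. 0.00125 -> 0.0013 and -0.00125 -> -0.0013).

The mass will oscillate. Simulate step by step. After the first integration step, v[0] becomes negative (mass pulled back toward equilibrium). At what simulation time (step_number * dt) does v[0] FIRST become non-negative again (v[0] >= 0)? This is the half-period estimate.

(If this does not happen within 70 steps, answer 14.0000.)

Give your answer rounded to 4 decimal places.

Step 0: x=[6.5000] v=[0.0000]
Step 1: x=[6.4267] v=[-0.3667]
Step 2: x=[6.2849] v=[-0.7089]
Step 3: x=[6.0841] v=[-1.0039]
Step 4: x=[5.8377] v=[-1.2319]
Step 5: x=[5.5621] v=[-1.3778]
Step 6: x=[5.2757] v=[-1.4318]
Step 7: x=[4.9976] v=[-1.3904]
Step 8: x=[4.7463] v=[-1.2563]
Step 9: x=[4.5386] v=[-1.0384]
Step 10: x=[4.3883] v=[-0.7513]
Step 11: x=[4.3055] v=[-0.4141]
Step 12: x=[4.2956] v=[-0.0493]
Step 13: x=[4.3594] v=[0.3188]
First v>=0 after going negative at step 13, time=2.6000

Answer: 2.6000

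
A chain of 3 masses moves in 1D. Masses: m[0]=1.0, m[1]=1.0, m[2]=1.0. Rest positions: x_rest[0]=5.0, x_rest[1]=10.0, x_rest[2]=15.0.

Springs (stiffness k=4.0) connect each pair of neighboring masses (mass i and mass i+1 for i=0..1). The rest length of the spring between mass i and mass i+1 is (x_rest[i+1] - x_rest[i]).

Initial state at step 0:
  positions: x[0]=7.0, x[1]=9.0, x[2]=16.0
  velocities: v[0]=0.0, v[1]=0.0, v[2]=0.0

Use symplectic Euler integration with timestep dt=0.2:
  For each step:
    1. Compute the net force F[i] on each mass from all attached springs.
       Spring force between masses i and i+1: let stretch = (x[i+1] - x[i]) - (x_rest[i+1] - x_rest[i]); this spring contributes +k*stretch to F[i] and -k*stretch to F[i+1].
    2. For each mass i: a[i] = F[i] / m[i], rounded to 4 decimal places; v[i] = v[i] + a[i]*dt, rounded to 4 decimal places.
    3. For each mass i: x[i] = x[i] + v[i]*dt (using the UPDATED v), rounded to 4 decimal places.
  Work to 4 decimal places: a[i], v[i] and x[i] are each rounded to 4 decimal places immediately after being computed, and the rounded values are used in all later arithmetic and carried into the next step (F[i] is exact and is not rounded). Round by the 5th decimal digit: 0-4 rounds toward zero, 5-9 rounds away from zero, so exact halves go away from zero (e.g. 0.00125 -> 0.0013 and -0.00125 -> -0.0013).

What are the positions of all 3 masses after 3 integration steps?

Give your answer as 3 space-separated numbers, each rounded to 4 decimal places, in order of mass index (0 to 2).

Answer: 5.0498 12.0643 14.8859

Derivation:
Step 0: x=[7.0000 9.0000 16.0000] v=[0.0000 0.0000 0.0000]
Step 1: x=[6.5200 9.8000 15.6800] v=[-2.4000 4.0000 -1.6000]
Step 2: x=[5.7648 11.0160 15.2192] v=[-3.7760 6.0800 -2.3040]
Step 3: x=[5.0498 12.0643 14.8859] v=[-3.5750 5.2416 -1.6666]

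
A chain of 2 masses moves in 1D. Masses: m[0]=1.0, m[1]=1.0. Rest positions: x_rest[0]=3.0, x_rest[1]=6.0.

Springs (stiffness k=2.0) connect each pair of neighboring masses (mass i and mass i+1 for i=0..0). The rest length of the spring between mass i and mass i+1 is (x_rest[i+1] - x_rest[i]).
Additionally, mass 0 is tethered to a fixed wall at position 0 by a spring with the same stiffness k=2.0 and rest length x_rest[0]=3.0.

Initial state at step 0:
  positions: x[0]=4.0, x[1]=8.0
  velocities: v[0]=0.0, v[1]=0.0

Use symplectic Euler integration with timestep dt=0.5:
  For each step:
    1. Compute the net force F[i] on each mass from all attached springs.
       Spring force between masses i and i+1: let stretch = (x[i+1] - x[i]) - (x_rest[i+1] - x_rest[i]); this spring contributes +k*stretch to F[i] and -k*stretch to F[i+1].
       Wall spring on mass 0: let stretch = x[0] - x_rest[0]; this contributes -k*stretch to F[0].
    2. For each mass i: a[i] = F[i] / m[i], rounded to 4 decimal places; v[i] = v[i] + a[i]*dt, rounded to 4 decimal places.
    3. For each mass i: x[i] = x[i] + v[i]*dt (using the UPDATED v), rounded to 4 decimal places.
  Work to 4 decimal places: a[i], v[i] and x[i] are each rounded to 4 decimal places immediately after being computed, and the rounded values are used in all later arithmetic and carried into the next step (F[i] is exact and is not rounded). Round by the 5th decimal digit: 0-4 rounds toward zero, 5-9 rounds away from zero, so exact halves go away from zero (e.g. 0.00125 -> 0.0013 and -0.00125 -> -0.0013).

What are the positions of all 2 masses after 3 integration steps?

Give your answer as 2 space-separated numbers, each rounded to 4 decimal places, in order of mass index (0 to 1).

Step 0: x=[4.0000 8.0000] v=[0.0000 0.0000]
Step 1: x=[4.0000 7.5000] v=[0.0000 -1.0000]
Step 2: x=[3.7500 6.7500] v=[-0.5000 -1.5000]
Step 3: x=[3.1250 6.0000] v=[-1.2500 -1.5000]

Answer: 3.1250 6.0000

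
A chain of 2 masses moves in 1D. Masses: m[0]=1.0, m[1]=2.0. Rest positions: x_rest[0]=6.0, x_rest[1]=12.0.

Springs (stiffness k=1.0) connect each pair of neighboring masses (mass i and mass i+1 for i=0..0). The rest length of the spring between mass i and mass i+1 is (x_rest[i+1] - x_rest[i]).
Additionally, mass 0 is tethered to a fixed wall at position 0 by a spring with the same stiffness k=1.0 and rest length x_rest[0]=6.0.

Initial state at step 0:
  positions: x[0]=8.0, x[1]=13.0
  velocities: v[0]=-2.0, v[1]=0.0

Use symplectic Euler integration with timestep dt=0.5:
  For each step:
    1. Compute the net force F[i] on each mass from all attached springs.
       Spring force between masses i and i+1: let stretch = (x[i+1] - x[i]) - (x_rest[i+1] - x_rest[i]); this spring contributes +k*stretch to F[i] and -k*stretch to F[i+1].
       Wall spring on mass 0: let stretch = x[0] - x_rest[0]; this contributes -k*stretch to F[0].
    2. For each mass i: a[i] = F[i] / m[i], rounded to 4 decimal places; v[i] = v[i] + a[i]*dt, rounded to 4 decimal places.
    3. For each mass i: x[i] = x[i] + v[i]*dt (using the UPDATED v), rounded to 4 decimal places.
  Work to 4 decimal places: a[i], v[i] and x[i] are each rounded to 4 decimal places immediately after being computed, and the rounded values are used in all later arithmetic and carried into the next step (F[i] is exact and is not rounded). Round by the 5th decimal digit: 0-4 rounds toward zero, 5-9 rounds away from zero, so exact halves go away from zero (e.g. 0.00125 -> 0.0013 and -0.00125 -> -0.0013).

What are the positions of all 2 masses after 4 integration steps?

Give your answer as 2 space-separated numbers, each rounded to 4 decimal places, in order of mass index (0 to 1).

Step 0: x=[8.0000 13.0000] v=[-2.0000 0.0000]
Step 1: x=[6.2500 13.1250] v=[-3.5000 0.2500]
Step 2: x=[4.6563 13.1407] v=[-3.1875 0.0313]
Step 3: x=[4.0196 12.8458] v=[-1.2735 -0.5898]
Step 4: x=[4.5845 12.1976] v=[1.1298 -1.2964]

Answer: 4.5845 12.1976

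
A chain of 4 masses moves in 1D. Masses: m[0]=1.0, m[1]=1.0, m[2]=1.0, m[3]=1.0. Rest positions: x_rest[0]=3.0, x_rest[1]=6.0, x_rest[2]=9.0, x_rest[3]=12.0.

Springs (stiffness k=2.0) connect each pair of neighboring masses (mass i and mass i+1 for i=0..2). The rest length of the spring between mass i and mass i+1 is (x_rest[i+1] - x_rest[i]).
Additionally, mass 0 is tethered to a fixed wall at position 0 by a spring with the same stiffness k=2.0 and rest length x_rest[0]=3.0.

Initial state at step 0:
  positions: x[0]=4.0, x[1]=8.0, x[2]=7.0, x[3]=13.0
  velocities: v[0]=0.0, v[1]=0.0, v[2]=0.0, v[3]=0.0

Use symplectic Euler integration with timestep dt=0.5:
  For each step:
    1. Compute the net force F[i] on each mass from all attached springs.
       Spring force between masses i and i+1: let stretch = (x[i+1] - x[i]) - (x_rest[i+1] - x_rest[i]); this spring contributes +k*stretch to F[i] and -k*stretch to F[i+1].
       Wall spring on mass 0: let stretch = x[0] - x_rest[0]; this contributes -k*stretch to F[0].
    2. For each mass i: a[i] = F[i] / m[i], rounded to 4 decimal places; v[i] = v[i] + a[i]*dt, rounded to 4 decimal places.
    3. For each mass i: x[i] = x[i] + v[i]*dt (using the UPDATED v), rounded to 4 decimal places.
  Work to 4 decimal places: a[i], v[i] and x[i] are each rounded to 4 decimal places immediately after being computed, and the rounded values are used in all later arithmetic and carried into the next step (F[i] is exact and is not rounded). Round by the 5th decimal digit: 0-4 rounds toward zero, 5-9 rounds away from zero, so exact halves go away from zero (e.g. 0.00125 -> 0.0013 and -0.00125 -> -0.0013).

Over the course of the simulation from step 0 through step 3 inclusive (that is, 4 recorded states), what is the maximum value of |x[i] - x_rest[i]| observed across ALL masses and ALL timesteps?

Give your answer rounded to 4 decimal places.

Answer: 3.0000

Derivation:
Step 0: x=[4.0000 8.0000 7.0000 13.0000] v=[0.0000 0.0000 0.0000 0.0000]
Step 1: x=[4.0000 5.5000 10.5000 11.5000] v=[0.0000 -5.0000 7.0000 -3.0000]
Step 2: x=[2.7500 4.7500 12.0000 11.0000] v=[-2.5000 -1.5000 3.0000 -1.0000]
Step 3: x=[1.1250 6.6250 9.3750 12.5000] v=[-3.2500 3.7500 -5.2500 3.0000]
Max displacement = 3.0000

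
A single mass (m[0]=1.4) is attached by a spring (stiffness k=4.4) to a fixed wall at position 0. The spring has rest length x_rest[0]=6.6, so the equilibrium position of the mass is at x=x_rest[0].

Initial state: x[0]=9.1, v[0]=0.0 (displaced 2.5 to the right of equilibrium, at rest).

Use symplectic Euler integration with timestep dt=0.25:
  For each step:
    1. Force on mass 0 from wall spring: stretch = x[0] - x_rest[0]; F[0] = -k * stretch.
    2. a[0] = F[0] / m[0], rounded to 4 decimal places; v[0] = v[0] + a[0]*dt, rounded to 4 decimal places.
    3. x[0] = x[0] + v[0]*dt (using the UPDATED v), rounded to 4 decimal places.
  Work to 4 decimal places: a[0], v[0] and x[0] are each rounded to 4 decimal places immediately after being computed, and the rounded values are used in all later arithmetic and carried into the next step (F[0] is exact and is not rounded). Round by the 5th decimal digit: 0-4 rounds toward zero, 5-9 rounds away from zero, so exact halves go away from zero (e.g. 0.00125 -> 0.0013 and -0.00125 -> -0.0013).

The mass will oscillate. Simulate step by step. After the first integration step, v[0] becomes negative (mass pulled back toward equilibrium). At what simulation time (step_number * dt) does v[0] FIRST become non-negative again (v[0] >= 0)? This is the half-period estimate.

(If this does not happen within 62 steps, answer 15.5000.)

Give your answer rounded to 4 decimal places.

Answer: 2.0000

Derivation:
Step 0: x=[9.1000] v=[0.0000]
Step 1: x=[8.6089] v=[-1.9643]
Step 2: x=[7.7232] v=[-3.5427]
Step 3: x=[6.6169] v=[-4.4252]
Step 4: x=[5.5073] v=[-4.4385]
Step 5: x=[4.6123] v=[-3.5800]
Step 6: x=[4.1078] v=[-2.0182]
Step 7: x=[4.0928] v=[-0.0601]
Step 8: x=[4.5703] v=[1.9099]
First v>=0 after going negative at step 8, time=2.0000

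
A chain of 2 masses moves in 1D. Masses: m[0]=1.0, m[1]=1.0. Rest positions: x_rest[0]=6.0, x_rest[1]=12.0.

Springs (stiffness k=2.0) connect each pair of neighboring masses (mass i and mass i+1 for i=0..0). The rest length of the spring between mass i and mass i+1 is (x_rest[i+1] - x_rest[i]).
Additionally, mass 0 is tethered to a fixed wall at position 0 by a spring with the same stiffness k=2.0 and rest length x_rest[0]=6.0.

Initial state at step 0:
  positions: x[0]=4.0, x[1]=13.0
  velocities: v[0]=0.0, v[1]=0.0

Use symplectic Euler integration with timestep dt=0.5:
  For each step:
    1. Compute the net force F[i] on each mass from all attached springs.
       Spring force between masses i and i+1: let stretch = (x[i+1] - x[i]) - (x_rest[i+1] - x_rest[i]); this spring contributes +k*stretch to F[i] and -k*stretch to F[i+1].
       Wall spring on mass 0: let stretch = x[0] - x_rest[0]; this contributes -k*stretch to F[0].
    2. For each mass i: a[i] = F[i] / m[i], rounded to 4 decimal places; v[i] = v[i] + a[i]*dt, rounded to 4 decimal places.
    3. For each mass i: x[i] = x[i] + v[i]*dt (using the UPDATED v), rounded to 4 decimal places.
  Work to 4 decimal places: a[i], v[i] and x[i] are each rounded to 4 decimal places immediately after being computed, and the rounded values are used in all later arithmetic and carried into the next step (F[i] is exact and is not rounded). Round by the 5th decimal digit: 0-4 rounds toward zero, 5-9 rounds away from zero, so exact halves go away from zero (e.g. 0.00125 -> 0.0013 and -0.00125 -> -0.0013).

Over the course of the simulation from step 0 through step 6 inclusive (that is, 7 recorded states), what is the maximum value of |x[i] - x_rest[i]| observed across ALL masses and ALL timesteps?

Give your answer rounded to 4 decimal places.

Step 0: x=[4.0000 13.0000] v=[0.0000 0.0000]
Step 1: x=[6.5000 11.5000] v=[5.0000 -3.0000]
Step 2: x=[8.2500 10.5000] v=[3.5000 -2.0000]
Step 3: x=[7.0000 11.3750] v=[-2.5000 1.7500]
Step 4: x=[4.4375 13.0625] v=[-5.1250 3.3750]
Step 5: x=[3.9688 13.4375] v=[-0.9375 0.7500]
Step 6: x=[6.2500 12.0782] v=[4.5624 -2.7187]
Max displacement = 2.2500

Answer: 2.2500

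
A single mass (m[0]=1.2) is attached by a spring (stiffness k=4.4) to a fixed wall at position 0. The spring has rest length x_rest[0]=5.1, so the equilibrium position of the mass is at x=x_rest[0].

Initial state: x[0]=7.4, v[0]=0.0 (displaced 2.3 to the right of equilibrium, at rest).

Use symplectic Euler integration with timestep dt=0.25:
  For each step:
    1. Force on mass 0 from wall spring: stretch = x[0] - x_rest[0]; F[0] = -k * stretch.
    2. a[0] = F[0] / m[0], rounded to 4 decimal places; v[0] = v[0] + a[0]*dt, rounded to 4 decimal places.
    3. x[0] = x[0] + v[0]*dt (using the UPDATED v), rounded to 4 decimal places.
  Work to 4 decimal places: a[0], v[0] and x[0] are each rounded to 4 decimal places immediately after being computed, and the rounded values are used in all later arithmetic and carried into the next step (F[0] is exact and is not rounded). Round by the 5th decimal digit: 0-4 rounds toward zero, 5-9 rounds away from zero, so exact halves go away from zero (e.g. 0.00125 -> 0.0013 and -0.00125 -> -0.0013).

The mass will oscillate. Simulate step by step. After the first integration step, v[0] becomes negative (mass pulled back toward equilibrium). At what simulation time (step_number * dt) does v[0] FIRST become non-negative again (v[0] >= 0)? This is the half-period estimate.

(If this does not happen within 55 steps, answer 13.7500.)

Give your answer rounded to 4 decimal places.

Answer: 1.7500

Derivation:
Step 0: x=[7.4000] v=[0.0000]
Step 1: x=[6.8729] v=[-2.1083]
Step 2: x=[5.9395] v=[-3.7335]
Step 3: x=[4.8137] v=[-4.5031]
Step 4: x=[3.7535] v=[-4.2407]
Step 5: x=[3.0019] v=[-3.0064]
Step 6: x=[2.7311] v=[-1.0832]
Step 7: x=[3.0032] v=[1.0883]
First v>=0 after going negative at step 7, time=1.7500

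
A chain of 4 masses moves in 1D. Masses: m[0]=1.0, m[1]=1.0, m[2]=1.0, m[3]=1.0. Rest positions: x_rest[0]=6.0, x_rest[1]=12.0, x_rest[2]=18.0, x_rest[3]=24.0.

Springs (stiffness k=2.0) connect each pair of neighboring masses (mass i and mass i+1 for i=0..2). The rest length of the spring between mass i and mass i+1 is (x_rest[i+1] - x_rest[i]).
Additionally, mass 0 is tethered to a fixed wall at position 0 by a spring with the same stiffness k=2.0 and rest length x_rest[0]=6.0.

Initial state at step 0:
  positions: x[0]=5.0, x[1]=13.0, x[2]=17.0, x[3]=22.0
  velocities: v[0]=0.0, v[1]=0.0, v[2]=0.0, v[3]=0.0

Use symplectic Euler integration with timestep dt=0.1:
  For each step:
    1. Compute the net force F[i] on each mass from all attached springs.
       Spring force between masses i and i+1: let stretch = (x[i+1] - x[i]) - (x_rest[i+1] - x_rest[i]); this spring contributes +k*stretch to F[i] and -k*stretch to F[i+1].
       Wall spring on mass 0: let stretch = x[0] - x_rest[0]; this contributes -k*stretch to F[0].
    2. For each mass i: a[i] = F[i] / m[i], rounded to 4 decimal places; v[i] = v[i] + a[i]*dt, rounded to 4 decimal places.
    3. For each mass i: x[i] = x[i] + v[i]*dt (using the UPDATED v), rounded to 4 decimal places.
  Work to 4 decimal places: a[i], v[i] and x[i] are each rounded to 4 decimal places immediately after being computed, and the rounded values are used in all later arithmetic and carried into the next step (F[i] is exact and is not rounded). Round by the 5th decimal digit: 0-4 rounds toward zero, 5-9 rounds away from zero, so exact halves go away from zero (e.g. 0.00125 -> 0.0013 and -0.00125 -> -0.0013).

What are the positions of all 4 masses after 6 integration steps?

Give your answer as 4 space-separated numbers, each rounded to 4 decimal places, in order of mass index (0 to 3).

Step 0: x=[5.0000 13.0000 17.0000 22.0000] v=[0.0000 0.0000 0.0000 0.0000]
Step 1: x=[5.0600 12.9200 17.0200 22.0200] v=[0.6000 -0.8000 0.2000 0.2000]
Step 2: x=[5.1760 12.7648 17.0580 22.0600] v=[1.1600 -1.5520 0.3800 0.4000]
Step 3: x=[5.3403 12.5437 17.1102 22.1200] v=[1.6426 -2.2111 0.5218 0.5996]
Step 4: x=[5.5418 12.2699 17.1713 22.1998] v=[2.0152 -2.7385 0.6105 0.7976]
Step 5: x=[5.7671 11.9595 17.2349 22.2990] v=[2.2525 -3.1038 0.6359 0.9919]
Step 6: x=[6.0009 11.6308 17.2943 22.4169] v=[2.3376 -3.2872 0.5936 1.1791]

Answer: 6.0009 11.6308 17.2943 22.4169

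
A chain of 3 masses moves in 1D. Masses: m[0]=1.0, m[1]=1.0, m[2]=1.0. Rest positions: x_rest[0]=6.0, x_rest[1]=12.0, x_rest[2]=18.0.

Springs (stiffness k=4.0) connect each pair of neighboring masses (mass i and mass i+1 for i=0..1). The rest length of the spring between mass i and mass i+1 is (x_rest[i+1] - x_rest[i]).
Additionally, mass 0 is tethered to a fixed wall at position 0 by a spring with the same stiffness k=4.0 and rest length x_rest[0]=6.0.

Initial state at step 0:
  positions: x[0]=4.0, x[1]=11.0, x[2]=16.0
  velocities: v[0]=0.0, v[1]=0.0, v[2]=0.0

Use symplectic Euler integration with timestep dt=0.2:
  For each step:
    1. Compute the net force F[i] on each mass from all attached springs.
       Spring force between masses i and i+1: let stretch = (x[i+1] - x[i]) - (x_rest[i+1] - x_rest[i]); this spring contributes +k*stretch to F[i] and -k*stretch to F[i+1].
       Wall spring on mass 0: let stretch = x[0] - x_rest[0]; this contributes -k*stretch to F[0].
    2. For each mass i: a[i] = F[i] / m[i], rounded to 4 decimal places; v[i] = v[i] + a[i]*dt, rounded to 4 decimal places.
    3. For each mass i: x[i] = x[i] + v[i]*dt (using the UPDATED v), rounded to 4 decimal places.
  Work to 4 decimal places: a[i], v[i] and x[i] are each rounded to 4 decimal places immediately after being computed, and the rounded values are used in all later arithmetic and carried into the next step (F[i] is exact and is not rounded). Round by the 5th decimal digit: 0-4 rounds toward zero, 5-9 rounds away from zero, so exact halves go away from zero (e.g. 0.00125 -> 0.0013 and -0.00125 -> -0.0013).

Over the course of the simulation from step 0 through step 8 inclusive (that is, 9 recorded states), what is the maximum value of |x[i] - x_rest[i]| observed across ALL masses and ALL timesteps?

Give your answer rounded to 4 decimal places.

Answer: 2.0066

Derivation:
Step 0: x=[4.0000 11.0000 16.0000] v=[0.0000 0.0000 0.0000]
Step 1: x=[4.4800 10.6800 16.1600] v=[2.4000 -1.6000 0.8000]
Step 2: x=[5.2352 10.2448 16.4032] v=[3.7760 -2.1760 1.2160]
Step 3: x=[5.9543 9.9934 16.6211] v=[3.5955 -1.2570 1.0893]
Step 4: x=[6.3670 10.1562 16.7385] v=[2.0633 0.8139 0.5871]
Step 5: x=[6.3672 10.7659 16.7628] v=[0.0011 3.0484 0.1213]
Step 6: x=[6.0525 11.6313 16.7876] v=[-1.5737 4.3270 0.1238]
Step 7: x=[5.6620 12.4291 16.9474] v=[-1.9527 3.9890 0.7988]
Step 8: x=[5.4483 12.8671 17.3442] v=[-1.0686 2.1900 1.9842]
Max displacement = 2.0066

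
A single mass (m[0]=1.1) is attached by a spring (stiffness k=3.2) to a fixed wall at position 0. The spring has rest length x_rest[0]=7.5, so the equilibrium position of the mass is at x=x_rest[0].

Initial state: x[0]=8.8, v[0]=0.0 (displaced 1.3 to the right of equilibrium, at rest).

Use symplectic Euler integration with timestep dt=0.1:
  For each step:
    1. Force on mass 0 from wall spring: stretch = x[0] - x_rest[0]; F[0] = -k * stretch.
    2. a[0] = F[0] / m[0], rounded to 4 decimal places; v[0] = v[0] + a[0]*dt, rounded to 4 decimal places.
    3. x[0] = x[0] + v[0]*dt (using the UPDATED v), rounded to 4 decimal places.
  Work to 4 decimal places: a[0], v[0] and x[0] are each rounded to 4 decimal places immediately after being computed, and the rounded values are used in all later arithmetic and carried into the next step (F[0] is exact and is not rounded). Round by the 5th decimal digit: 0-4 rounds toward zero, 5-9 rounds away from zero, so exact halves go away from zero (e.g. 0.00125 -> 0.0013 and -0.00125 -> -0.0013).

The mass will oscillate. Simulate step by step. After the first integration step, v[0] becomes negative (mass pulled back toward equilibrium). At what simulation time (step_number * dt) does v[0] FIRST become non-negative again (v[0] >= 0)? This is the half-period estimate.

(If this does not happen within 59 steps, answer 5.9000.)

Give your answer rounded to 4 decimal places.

Step 0: x=[8.8000] v=[0.0000]
Step 1: x=[8.7622] v=[-0.3782]
Step 2: x=[8.6877] v=[-0.7454]
Step 3: x=[8.5786] v=[-1.0909]
Step 4: x=[8.4381] v=[-1.4047]
Step 5: x=[8.2703] v=[-1.6776]
Step 6: x=[8.0801] v=[-1.9017]
Step 7: x=[7.8731] v=[-2.0705]
Step 8: x=[7.6552] v=[-2.1790]
Step 9: x=[7.4328] v=[-2.2242]
Step 10: x=[7.2123] v=[-2.2047]
Step 11: x=[7.0002] v=[-2.1210]
Step 12: x=[6.8026] v=[-1.9756]
Step 13: x=[6.6253] v=[-1.7727]
Step 14: x=[6.4735] v=[-1.5182]
Step 15: x=[6.3515] v=[-1.2196]
Step 16: x=[6.2630] v=[-0.8855]
Step 17: x=[6.2104] v=[-0.5257]
Step 18: x=[6.1954] v=[-0.1505]
Step 19: x=[6.2183] v=[0.2290]
First v>=0 after going negative at step 19, time=1.9000

Answer: 1.9000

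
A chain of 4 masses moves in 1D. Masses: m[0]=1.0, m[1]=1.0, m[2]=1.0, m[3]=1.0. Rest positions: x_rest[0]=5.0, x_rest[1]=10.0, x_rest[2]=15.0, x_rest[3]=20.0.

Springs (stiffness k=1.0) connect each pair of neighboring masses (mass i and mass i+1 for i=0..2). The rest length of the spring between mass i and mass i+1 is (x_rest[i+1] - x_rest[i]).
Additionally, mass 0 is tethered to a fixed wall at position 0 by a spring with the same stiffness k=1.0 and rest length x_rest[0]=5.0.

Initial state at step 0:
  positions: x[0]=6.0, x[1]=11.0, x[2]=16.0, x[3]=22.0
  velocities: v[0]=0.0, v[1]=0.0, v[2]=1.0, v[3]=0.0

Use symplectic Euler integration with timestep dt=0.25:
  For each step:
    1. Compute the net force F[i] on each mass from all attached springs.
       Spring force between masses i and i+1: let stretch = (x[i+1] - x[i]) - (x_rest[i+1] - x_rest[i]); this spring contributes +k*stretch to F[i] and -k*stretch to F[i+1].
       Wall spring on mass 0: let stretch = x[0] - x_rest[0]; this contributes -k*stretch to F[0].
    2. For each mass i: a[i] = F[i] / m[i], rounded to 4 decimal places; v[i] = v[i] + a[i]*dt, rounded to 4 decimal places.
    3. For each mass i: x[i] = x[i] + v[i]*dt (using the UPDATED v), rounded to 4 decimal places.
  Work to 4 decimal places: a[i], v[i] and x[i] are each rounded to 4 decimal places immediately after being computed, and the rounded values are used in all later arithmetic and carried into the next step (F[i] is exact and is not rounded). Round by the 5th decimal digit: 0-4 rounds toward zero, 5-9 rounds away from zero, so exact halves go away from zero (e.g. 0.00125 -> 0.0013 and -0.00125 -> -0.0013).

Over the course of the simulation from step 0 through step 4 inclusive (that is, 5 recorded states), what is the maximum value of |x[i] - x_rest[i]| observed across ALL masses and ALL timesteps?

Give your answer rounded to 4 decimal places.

Step 0: x=[6.0000 11.0000 16.0000 22.0000] v=[0.0000 0.0000 1.0000 0.0000]
Step 1: x=[5.9375 11.0000 16.3125 21.9375] v=[-0.2500 0.0000 1.2500 -0.2500]
Step 2: x=[5.8203 11.0156 16.6445 21.8359] v=[-0.4688 0.0625 1.3281 -0.4063]
Step 3: x=[5.6640 11.0583 16.9492 21.7224] v=[-0.6251 0.1709 1.2187 -0.4542]
Step 4: x=[5.4909 11.1321 17.1840 21.6230] v=[-0.6925 0.2951 0.9393 -0.3975]
Max displacement = 2.1840

Answer: 2.1840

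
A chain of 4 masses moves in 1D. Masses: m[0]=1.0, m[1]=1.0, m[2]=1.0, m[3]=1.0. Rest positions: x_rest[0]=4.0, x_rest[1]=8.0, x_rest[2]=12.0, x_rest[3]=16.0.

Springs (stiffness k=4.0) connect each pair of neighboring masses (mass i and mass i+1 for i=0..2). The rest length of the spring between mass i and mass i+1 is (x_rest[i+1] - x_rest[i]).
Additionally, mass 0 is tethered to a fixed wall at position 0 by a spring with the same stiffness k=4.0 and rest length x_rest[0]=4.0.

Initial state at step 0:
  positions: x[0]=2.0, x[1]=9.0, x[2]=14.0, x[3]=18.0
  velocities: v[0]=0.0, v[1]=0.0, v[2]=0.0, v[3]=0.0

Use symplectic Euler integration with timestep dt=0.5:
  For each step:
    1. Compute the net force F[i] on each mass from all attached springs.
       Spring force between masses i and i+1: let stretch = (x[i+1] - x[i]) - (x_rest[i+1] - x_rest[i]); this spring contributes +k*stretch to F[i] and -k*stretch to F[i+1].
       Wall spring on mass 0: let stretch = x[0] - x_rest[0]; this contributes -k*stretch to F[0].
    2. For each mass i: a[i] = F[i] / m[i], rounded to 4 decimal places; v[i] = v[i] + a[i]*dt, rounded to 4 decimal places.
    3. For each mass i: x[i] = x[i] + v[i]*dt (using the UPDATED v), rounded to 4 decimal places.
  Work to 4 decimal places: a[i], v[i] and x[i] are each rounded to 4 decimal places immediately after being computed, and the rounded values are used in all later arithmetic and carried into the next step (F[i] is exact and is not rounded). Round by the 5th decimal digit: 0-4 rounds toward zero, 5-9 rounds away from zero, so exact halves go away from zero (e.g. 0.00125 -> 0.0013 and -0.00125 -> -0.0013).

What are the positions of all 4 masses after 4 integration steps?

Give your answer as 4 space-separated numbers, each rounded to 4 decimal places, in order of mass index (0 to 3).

Step 0: x=[2.0000 9.0000 14.0000 18.0000] v=[0.0000 0.0000 0.0000 0.0000]
Step 1: x=[7.0000 7.0000 13.0000 18.0000] v=[10.0000 -4.0000 -2.0000 0.0000]
Step 2: x=[5.0000 11.0000 11.0000 17.0000] v=[-4.0000 8.0000 -4.0000 -2.0000]
Step 3: x=[4.0000 9.0000 15.0000 14.0000] v=[-2.0000 -4.0000 8.0000 -6.0000]
Step 4: x=[4.0000 8.0000 12.0000 16.0000] v=[0.0000 -2.0000 -6.0000 4.0000]

Answer: 4.0000 8.0000 12.0000 16.0000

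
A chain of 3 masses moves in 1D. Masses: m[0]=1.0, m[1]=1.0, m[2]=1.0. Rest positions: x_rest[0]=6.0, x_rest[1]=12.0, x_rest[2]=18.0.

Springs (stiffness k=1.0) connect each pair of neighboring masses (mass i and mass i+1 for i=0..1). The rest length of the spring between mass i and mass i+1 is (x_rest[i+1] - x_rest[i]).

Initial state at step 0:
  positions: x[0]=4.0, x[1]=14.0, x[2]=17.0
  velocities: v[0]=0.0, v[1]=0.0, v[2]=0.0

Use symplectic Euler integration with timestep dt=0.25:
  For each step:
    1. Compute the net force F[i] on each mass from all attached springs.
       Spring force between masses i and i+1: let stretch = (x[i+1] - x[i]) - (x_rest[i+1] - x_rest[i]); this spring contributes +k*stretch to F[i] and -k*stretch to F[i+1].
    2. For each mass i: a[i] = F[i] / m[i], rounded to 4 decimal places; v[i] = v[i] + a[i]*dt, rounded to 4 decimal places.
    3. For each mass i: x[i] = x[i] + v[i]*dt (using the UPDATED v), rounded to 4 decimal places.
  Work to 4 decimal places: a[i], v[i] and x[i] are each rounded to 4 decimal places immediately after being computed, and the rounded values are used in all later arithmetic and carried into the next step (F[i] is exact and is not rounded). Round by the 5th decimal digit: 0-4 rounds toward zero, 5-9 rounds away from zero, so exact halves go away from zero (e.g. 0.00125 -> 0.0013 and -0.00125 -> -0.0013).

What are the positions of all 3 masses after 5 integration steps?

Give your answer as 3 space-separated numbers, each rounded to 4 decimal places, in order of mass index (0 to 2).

Step 0: x=[4.0000 14.0000 17.0000] v=[0.0000 0.0000 0.0000]
Step 1: x=[4.2500 13.5625 17.1875] v=[1.0000 -1.7500 0.7500]
Step 2: x=[4.7070 12.7695 17.5235] v=[1.8281 -3.1719 1.3438]
Step 3: x=[5.2929 11.7698 17.9373] v=[2.3437 -3.9990 1.6553]
Step 4: x=[5.9086 10.7507 18.3407] v=[2.4629 -4.0764 1.6134]
Step 5: x=[6.4520 9.9034 18.6447] v=[2.1734 -3.3894 1.2159]

Answer: 6.4520 9.9034 18.6447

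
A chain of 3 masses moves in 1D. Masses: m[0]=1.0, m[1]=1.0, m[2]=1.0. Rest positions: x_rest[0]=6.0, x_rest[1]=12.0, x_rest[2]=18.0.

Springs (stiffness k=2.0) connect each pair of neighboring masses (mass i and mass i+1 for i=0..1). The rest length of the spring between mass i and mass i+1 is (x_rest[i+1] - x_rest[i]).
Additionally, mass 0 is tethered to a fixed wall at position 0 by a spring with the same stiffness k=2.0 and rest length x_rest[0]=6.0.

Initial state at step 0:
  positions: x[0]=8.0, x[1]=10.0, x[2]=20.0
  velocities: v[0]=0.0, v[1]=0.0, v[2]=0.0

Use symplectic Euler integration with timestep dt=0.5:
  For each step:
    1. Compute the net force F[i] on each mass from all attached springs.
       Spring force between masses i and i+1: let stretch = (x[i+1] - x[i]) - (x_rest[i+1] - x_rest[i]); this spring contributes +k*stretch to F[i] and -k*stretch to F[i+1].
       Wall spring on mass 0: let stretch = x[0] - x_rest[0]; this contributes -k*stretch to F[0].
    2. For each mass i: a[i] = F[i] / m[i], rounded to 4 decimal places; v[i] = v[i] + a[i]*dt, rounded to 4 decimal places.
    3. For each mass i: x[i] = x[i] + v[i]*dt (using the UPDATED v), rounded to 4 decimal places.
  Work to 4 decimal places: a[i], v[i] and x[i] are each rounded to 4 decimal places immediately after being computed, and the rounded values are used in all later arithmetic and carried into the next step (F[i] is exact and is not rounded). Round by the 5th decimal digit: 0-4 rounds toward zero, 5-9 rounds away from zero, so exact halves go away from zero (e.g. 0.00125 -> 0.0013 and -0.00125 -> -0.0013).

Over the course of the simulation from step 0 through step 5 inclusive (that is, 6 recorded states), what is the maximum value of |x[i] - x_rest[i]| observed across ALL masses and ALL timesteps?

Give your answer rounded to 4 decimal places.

Step 0: x=[8.0000 10.0000 20.0000] v=[0.0000 0.0000 0.0000]
Step 1: x=[5.0000 14.0000 18.0000] v=[-6.0000 8.0000 -4.0000]
Step 2: x=[4.0000 15.5000 17.0000] v=[-2.0000 3.0000 -2.0000]
Step 3: x=[6.7500 12.0000 18.2500] v=[5.5000 -7.0000 2.5000]
Step 4: x=[8.7500 9.0000 19.3750] v=[4.0000 -6.0000 2.2500]
Step 5: x=[6.5000 11.0625 18.3125] v=[-4.5000 4.1250 -2.1250]
Max displacement = 3.5000

Answer: 3.5000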